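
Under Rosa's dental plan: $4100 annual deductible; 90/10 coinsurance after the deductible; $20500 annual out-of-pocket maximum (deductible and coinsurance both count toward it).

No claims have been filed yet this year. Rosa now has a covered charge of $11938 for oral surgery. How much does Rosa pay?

$4883.80

Deductible not yet touched, so the first $4100 of the bill goes to the deductible.
The remaining $7838 (= $11938 − $4100) moves to coinsurance.
Patient's 10% share of $7838 is $783.80.
That puts the patient's cost at $4100 + $783.80 = $4883.80 before any cap.
Year-to-date out-of-pocket becomes $0 + $4883.80 = $4883.80, still under the $20500 maximum, so no cap applies.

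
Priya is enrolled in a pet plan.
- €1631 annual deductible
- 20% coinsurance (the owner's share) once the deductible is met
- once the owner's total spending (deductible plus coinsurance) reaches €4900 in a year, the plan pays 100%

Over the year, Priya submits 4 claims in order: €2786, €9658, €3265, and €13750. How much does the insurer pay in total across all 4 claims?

€24559

Bill 1, €2786: €1631 finishes the deductible; €1155 goes to coinsurance; coinsurance €1155 × 20% = €231. Owner owes €1862 (running OOP €1862). Insurer: €2786 − €1862 = €924.
Bill 2, €9658: 20% coinsurance on €9658 = €1931.60. Cost to owner: €1931.60. OOP to date €3793.60. Plan pays €9658 − €1931.60 = €7726.40.
Bill 3, €3265: deductible met; 20% of €3265 = €653. Owner pays €653; OOP now €4446.60. Insurer: €3265 − €653 = €2612.
Bill 4, €13750: 20% coinsurance on €13750 = €2750. OOP would hit €7196.60 > €4900, so the cap limits the owner to €4900 − €4446.60 = €453.40. Insurer: €13750 − €453.40 = €13296.60.
Insurer total = bills − owner's total = €29459 − €4900 = €24559.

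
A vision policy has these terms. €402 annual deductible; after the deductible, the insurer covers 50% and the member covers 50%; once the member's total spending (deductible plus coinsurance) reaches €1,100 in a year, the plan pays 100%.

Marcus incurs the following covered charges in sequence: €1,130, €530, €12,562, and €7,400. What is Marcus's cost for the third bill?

€69

Bill 1, €1,130: €402 finishes the deductible; €728 goes to coinsurance; member's 50% is €364. Member owes €766 (running OOP €766).
Bill 2, €530: 50% coinsurance on €530 = €265. Member owes €265 (running OOP €1,031).
Bill 3, €12,562: deductible already satisfied, so member's share is 50% × €12,562 = €6,281. Adding that to €1,031 gives €7,312, past the €1,100 cap; member pays only €1,100 − €1,031 = €69.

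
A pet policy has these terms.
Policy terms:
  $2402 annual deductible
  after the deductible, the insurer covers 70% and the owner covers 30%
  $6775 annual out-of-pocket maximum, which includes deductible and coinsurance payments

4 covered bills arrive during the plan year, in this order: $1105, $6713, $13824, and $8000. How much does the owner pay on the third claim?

$2748.20

Claim 1 ($1105): fully absorbed by the deductible. Cost to owner: $1105. OOP to date $1105.
Claim 2 ($6713): deductible takes $1297, $5416 remains; coinsurance $5416 × 30% = $1624.80. Owner owes $2921.80 (running OOP $4026.80).
Claim 3 ($13824): deductible met; 30% of $13824 = $4147.20. OOP would hit $8174 > $6775, so the cap limits the owner to $6775 − $4026.80 = $2748.20.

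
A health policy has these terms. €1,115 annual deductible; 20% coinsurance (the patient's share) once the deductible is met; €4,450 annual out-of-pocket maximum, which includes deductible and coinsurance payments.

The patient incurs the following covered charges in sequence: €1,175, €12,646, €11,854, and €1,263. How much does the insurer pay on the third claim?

€11,060.20

Claim 1 — €1,175: €1,115 finishes the deductible; €60 goes to coinsurance; coinsurance €60 × 20% = €12. Cost to patient: €1,127. OOP to date €1,127. Insurer: €1,175 − €1,127 = €48.
Claim 2 — €12,646: deductible met; 20% of €12,646 = €2,529.20. Patient owes €2,529.20 (running OOP €3,656.20). Insurer: €12,646 − €2,529.20 = €10,116.80.
Claim 3 — €11,854: 20% coinsurance on €11,854 = €2,370.80. That would push OOP to €6,027, over the €4,450 cap, so patient pays €4,450 − €3,656.20 = €793.80. Insurer: €11,854 − €793.80 = €11,060.20.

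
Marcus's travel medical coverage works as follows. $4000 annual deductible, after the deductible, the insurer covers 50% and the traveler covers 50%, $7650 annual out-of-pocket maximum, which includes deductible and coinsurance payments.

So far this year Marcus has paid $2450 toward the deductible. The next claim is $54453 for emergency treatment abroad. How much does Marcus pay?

$5200

Deductible still to meet: $4000 − $2450 = $1550.
After the $1550 deductible portion, $54453 − $1550 = $52903 is subject to coinsurance.
50% of $52903 = $26451.50 falls to the traveler.
So the traveler owes $1550 + $26451.50 = $28001.50 before any cap.
Adding $28001.50 to the $2450 already spent would give $30451.50, which exceeds the $7650 cap; the traveler pays just $7650 − $2450 = $5200.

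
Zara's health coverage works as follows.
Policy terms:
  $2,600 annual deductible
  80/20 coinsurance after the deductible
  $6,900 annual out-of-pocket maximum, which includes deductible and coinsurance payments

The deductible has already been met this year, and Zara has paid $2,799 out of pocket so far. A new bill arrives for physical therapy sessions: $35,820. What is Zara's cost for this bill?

With the deductible met, the entire $35,820 is subject to coinsurance.
20% of $35,820 = $7,164 falls to the patient.
Adding $7,164 to the $2,799 already spent would give $9,963, which exceeds the $6,900 cap; the patient pays just $6,900 − $2,799 = $4,101.

$4,101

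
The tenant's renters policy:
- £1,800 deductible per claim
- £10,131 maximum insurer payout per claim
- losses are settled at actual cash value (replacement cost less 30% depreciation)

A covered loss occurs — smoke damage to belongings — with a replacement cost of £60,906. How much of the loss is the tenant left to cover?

Actual cash value after 30% depreciation: £60,906 × 70% = £42,634.20.
Subtract the deductible: £42,634.20 − £1,800 = £40,834.20.
The £10,131 per-incident cap binds; insurer pays £10,131.
Tenant's share is the uncovered remainder: £60,906 − £10,131 = £50,775.

£50,775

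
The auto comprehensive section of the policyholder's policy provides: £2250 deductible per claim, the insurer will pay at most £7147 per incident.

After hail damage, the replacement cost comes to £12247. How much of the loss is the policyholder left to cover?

£5100

After the deductible, £12247 − £2250 = £9997 remains.
The £7147 per-incident cap binds; insurer pays £7147.
Out of pocket: £12247 − £7147 = £5100.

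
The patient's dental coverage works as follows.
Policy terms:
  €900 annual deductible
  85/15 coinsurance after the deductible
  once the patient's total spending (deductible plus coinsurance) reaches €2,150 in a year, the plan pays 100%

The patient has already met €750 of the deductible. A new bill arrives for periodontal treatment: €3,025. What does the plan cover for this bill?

€2,443.75

€750 of the €900 deductible is already met, leaving €150.
After the €150 deductible portion, €3,025 − €150 = €2,875 is subject to coinsurance.
Coinsurance: €2,875 × 15% = €431.25.
Patient responsibility before any cap: €150 + €431.25 = €581.25.
Cumulative spending €750 + €581.25 = €1,331.25 stays under the €2,150 maximum.
The plan picks up €3,025 − €581.25 = €2,443.75.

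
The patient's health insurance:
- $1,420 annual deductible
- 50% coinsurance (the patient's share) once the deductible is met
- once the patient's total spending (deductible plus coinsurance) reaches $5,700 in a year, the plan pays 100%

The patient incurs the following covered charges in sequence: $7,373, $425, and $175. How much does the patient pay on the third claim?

Claim 1 ($7,373): $1,420 finishes the deductible; $5,953 goes to coinsurance; patient's 50% is $2,976.50. Patient owes $4,396.50 (running OOP $4,396.50).
Claim 2 ($425): deductible already satisfied, so patient's share is 50% × $425 = $212.50. Patient pays $212.50; OOP now $4,609.
Claim 3 ($175): deductible met; 50% of $175 = $87.50. Cost to patient: $87.50. OOP to date $4,696.50.

$87.50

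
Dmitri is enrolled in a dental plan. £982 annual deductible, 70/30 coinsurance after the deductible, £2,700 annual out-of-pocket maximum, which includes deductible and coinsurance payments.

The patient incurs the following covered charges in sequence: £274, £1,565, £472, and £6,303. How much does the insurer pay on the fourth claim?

£4,983.70

Bill 1, £274: entire amount goes to the deductible. Cost to patient: £274. OOP to date £274. Insurer: £274 − £274 = £0.
Bill 2, £1,565: £708 finishes the deductible; £857 goes to coinsurance; patient's 30% is £257.10. Cost to patient: £965.10. OOP to date £1,239.10. Plan pays £1,565 − £965.10 = £599.90.
Bill 3, £472: deductible met; 30% of £472 = £141.60. Patient owes £141.60 (running OOP £1,380.70). Insurer: £472 − £141.60 = £330.40.
Bill 4, £6,303: deductible already satisfied, so patient's share is 30% × £6,303 = £1,890.90. Adding that to £1,380.70 gives £3,271.60, past the £2,700 cap; patient pays only £2,700 − £1,380.70 = £1,319.30. Insurer: £6,303 − £1,319.30 = £4,983.70.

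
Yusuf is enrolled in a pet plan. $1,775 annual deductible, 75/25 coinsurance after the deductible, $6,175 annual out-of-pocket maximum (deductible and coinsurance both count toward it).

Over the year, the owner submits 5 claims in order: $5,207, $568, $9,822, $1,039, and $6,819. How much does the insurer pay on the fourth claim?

Claim 1 — $5,207: $1,775 finishes the deductible; $3,432 goes to coinsurance; 25% of $3,432 = $858. Owner owes $2,633 (running OOP $2,633). Plan pays $5,207 − $2,633 = $2,574.
Claim 2 — $568: 25% coinsurance on $568 = $142. Cost to owner: $142. OOP to date $2,775. Insurer: $568 − $142 = $426.
Claim 3 — $9,822: deductible met; 25% of $9,822 = $2,455.50. Cost to owner: $2,455.50. OOP to date $5,230.50. Insurer: $9,822 − $2,455.50 = $7,366.50.
Claim 4 — $1,039: 25% coinsurance on $1,039 = $259.75. Cost to owner: $259.75. OOP to date $5,490.25. Plan pays $1,039 − $259.75 = $779.25.

$779.25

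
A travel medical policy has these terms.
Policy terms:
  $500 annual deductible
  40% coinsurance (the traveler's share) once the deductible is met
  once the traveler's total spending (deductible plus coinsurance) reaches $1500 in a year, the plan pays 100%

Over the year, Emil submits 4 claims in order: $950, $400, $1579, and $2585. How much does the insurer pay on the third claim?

$947.40

Claim 1 ($950): deductible takes $500, $450 remains; 40% of $450 = $180. Traveler owes $680 (running OOP $680). Plan pays $950 − $680 = $270.
Claim 2 ($400): 40% coinsurance on $400 = $160. Cost to traveler: $160. OOP to date $840. Plan pays $400 − $160 = $240.
Claim 3 ($1579): deductible met; 40% of $1579 = $631.60. Cost to traveler: $631.60. OOP to date $1471.60. Insurer: $1579 − $631.60 = $947.40.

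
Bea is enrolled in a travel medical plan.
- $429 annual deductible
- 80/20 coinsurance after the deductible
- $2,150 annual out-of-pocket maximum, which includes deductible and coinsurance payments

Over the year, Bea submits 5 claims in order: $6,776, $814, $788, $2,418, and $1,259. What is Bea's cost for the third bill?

$157.60

Claim 1 ($6,776): $429 to deductible, leaving $6,347; 20% of $6,347 = $1,269.40. Traveler pays $1,698.40; OOP now $1,698.40.
Claim 2 ($814): deductible already satisfied, so traveler's share is 20% × $814 = $162.80. Traveler pays $162.80; OOP now $1,861.20.
Claim 3 ($788): deductible already satisfied, so traveler's share is 20% × $788 = $157.60. Traveler pays $157.60; OOP now $2,018.80.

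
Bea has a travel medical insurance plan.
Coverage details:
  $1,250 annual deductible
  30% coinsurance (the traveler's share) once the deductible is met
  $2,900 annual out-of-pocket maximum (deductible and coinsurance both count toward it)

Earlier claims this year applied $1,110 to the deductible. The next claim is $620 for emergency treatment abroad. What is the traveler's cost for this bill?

Deductible still to meet: $1,250 − $1,110 = $140.
That leaves $620 − $140 = $480 for coinsurance.
30% of $480 = $144 falls to the traveler.
That puts the traveler's cost at $140 + $144 = $284 before any cap.
Cumulative spending $1,110 + $284 = $1,394 stays under the $2,900 maximum.

$284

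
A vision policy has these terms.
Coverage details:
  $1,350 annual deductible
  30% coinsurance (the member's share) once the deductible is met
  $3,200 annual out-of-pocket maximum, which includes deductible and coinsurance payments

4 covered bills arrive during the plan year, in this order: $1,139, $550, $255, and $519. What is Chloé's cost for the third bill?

$76.50

#1 ($1,139): all of it applies to the deductible. Member owes $1,139 (running OOP $1,139).
#2 ($550): $211 finishes the deductible; $339 goes to coinsurance; coinsurance $339 × 30% = $101.70. Member owes $312.70 (running OOP $1,451.70).
#3 ($255): deductible already satisfied, so member's share is 30% × $255 = $76.50. Member owes $76.50 (running OOP $1,528.20).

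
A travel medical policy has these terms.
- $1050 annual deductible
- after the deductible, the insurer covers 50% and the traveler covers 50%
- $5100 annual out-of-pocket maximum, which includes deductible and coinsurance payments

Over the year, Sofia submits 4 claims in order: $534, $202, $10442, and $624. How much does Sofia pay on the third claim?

Claim 1 — $534: entire amount goes to the deductible. Cost to traveler: $534. OOP to date $534.
Claim 2 — $202: entire amount goes to the deductible. Traveler owes $202 (running OOP $736).
Claim 3 — $10442: deductible takes $314, $10128 remains; coinsurance $10128 × 50% = $5064. Together that's $314 + $5064 = $5378. OOP would hit $6114 > $5100, so the cap limits the traveler to $5100 − $736 = $4364.

$4364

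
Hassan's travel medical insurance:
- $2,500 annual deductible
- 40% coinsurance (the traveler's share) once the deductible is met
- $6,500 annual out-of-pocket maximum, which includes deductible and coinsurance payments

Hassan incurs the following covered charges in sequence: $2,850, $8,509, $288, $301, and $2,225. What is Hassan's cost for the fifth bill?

Bill 1, $2,850: $2,500 finishes the deductible; $350 goes to coinsurance; 40% of $350 = $140. Traveler pays $2,640; OOP now $2,640.
Bill 2, $8,509: deductible already satisfied, so traveler's share is 40% × $8,509 = $3,403.60. Cost to traveler: $3,403.60. OOP to date $6,043.60.
Bill 3, $288: deductible met; 40% of $288 = $115.20. Cost to traveler: $115.20. OOP to date $6,158.80.
Bill 4, $301: deductible met; 40% of $301 = $120.40. Cost to traveler: $120.40. OOP to date $6,279.20.
Bill 5, $2,225: 40% coinsurance on $2,225 = $890. That would push OOP to $7,169.20, over the $6,500 cap, so traveler pays $6,500 − $6,279.20 = $220.80.

$220.80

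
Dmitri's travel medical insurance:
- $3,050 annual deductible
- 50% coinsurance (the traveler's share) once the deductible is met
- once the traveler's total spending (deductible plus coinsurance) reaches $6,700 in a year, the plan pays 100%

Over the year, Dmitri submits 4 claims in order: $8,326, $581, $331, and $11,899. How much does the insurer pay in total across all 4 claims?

$14,437

Claim 1 — $8,326: deductible takes $3,050, $5,276 remains; coinsurance $5,276 × 50% = $2,638. Traveler pays $5,688; OOP now $5,688. Plan pays $8,326 − $5,688 = $2,638.
Claim 2 — $581: 50% coinsurance on $581 = $290.50. Traveler owes $290.50 (running OOP $5,978.50). Plan pays $581 − $290.50 = $290.50.
Claim 3 — $331: deductible met; 50% of $331 = $165.50. Cost to traveler: $165.50. OOP to date $6,144. Plan pays $331 − $165.50 = $165.50.
Claim 4 — $11,899: deductible met; 50% of $11,899 = $5,949.50. That would push OOP to $12,093.50, over the $6,700 cap, so traveler pays $6,700 − $6,144 = $556. Plan pays $11,899 − $556 = $11,343.
Insurer total = bills − traveler's total = $21,137 − $6,700 = $14,437.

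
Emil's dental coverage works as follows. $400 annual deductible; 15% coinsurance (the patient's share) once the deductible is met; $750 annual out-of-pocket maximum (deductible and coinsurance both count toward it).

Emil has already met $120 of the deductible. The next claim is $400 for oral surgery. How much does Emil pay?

$298

Deductible still to meet: $400 − $120 = $280.
After the $280 deductible portion, $400 − $280 = $120 is subject to coinsurance.
Coinsurance: $120 × 15% = $18.
So the patient owes $280 + $18 = $298 before any cap.
Total out-of-pocket so far would be $120 + $298 = $418, below the $750 cap — no reduction.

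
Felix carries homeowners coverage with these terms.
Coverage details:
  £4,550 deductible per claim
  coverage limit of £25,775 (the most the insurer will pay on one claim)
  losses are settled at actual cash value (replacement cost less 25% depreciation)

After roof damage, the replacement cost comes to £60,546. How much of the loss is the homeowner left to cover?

Depreciate 25%: the covered value is £60,546 × 0.75 = £45,409.50.
Less the £4,550 deductible: £45,409.50 − £4,550 = £40,859.50.
£40,859.50 exceeds the £25,775 limit, so the insurer pays the limit: £25,775.
Homeowner's share is the uncovered remainder: £60,546 − £25,775 = £34,771.

£34,771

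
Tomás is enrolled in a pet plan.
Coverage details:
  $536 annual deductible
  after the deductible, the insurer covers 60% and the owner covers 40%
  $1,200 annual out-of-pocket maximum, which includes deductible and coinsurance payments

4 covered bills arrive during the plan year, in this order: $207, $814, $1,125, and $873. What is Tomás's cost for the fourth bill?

Claim 1 ($207): fully absorbed by the deductible. Cost to owner: $207. OOP to date $207.
Claim 2 ($814): $329 to deductible, leaving $485; coinsurance $485 × 40% = $194. Owner pays $523; OOP now $730.
Claim 3 ($1,125): 40% coinsurance on $1,125 = $450. Owner owes $450 (running OOP $1,180).
Claim 4 ($873): 40% coinsurance on $873 = $349.20. That would push OOP to $1,529.20, over the $1,200 cap, so owner pays $1,200 − $1,180 = $20.

$20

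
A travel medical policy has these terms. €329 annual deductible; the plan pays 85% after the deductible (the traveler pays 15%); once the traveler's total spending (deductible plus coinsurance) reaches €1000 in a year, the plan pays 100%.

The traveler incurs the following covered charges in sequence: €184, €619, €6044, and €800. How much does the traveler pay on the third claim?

€599.90

Claim 1 (€184): all of it applies to the deductible. Traveler owes €184 (running OOP €184).
Claim 2 (€619): deductible takes €145, €474 remains; coinsurance €474 × 15% = €71.10. Cost to traveler: €216.10. OOP to date €400.10.
Claim 3 (€6044): deductible already satisfied, so traveler's share is 15% × €6044 = €906.60. Adding that to €400.10 gives €1306.70, past the €1000 cap; traveler pays only €1000 − €400.10 = €599.90.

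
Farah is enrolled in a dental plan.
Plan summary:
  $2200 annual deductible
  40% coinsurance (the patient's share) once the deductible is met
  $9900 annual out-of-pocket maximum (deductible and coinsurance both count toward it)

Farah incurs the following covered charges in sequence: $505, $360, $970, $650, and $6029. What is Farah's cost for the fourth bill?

$479

Bill 1, $505: entire amount goes to the deductible. Cost to patient: $505. OOP to date $505.
Bill 2, $360: entire amount goes to the deductible. Patient owes $360 (running OOP $865).
Bill 3, $970: all of it applies to the deductible. Patient pays $970; OOP now $1835.
Bill 4, $650: $365 to deductible, leaving $285; 40% of $285 = $114. Patient pays $479; OOP now $2314.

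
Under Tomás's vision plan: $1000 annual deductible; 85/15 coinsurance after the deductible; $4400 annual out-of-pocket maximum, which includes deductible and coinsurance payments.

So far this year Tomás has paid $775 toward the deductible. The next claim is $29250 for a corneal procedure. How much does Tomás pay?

Deductible still to meet: $1000 − $775 = $225.
That leaves $29250 − $225 = $29025 for coinsurance.
15% of $29025 = $4353.75 falls to the member.
That puts the member's cost at $225 + $4353.75 = $4578.75 before any cap.
Year-to-date out-of-pocket would reach $775 + $4578.75 = $5353.75, above the $4400 maximum, so the member pays only $4400 − $775 = $3625.

$3625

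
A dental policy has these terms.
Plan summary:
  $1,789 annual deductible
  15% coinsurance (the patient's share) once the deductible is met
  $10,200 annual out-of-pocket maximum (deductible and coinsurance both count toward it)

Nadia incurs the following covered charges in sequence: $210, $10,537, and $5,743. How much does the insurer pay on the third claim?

Bill 1, $210: all of it applies to the deductible. Cost to patient: $210. OOP to date $210. Insurer: $210 − $210 = $0.
Bill 2, $10,537: $1,579 to deductible, leaving $8,958; coinsurance $8,958 × 15% = $1,343.70. Patient pays $2,922.70; OOP now $3,132.70. Plan pays $10,537 − $2,922.70 = $7,614.30.
Bill 3, $5,743: deductible met; 15% of $5,743 = $861.45. Patient pays $861.45; OOP now $3,994.15. Plan pays $5,743 − $861.45 = $4,881.55.

$4,881.55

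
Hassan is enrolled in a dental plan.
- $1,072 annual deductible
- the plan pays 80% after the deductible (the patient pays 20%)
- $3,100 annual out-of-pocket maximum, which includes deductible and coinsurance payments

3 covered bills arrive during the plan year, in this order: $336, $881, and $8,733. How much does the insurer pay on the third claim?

Claim 1 ($336): entire amount goes to the deductible. Patient pays $336; OOP now $336. Plan pays $336 − $336 = $0.
Claim 2 ($881): deductible takes $736, $145 remains; 20% of $145 = $29. Cost to patient: $765. OOP to date $1,101. Insurer: $881 − $765 = $116.
Claim 3 ($8,733): 20% coinsurance on $8,733 = $1,746.60. Patient owes $1,746.60 (running OOP $2,847.60). Plan pays $8,733 − $1,746.60 = $6,986.40.

$6,986.40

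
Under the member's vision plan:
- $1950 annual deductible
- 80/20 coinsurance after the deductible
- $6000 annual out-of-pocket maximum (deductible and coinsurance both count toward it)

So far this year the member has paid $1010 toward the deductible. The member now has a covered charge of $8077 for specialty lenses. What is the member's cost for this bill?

$2367.40

$1010 of the $1950 deductible is already met, leaving $940.
That leaves $8077 − $940 = $7137 for coinsurance.
20% of $7137 = $1427.40 falls to the member.
Member responsibility before any cap: $940 + $1427.40 = $2367.40.
Year-to-date out-of-pocket becomes $1010 + $2367.40 = $3377.40, still under the $6000 maximum, so no cap applies.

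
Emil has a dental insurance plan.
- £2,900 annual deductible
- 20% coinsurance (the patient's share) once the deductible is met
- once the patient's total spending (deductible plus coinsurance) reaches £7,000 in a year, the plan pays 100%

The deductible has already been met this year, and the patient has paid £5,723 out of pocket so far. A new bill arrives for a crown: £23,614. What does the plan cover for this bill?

The deductible is already satisfied, so the full bill goes to coinsurance.
Patient's 20% share of £23,614 is £4,722.80.
Adding £4,722.80 to the £5,723 already spent would give £10,445.80, which exceeds the £7,000 cap; the patient pays just £7,000 − £5,723 = £1,277.
Insurer pays the balance: £23,614 − £1,277 = £22,337.

£22,337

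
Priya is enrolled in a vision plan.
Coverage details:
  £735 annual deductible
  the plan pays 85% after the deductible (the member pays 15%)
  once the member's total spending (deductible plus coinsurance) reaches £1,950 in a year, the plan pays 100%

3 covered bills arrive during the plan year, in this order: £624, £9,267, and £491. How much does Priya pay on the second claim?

Claim 1 — £624: entire amount goes to the deductible. Member pays £624; OOP now £624.
Claim 2 — £9,267: deductible takes £111, £9,156 remains; member's 15% is £1,373.40. Together that's £111 + £1,373.40 = £1,484.40. That would push OOP to £2,108.40, over the £1,950 cap, so member pays £1,950 − £624 = £1,326.

£1,326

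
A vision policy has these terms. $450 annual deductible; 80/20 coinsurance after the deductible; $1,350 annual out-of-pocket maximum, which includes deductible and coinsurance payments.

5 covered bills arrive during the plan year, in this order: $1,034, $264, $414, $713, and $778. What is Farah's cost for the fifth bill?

$155.60

Bill 1, $1,034: $450 finishes the deductible; $584 goes to coinsurance; member's 20% is $116.80. Cost to member: $566.80. OOP to date $566.80.
Bill 2, $264: deductible met; 20% of $264 = $52.80. Member owes $52.80 (running OOP $619.60).
Bill 3, $414: 20% coinsurance on $414 = $82.80. Member owes $82.80 (running OOP $702.40).
Bill 4, $713: 20% coinsurance on $713 = $142.60. Cost to member: $142.60. OOP to date $845.
Bill 5, $778: deductible already satisfied, so member's share is 20% × $778 = $155.60. Member pays $155.60; OOP now $1,000.60.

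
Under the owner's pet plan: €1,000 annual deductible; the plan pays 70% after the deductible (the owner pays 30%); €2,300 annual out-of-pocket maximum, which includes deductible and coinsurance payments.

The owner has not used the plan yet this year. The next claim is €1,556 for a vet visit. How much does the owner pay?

€1,166.80

Nothing has been paid toward the €1,000 deductible, so the first €1,000 of this charge is applied there.
After the €1,000 deductible portion, €1,556 − €1,000 = €556 is subject to coinsurance.
Coinsurance: €556 × 30% = €166.80.
That puts the owner's cost at €1,000 + €166.80 = €1,166.80 before any cap.
Year-to-date out-of-pocket becomes €0 + €1,166.80 = €1,166.80, still under the €2,300 maximum, so no cap applies.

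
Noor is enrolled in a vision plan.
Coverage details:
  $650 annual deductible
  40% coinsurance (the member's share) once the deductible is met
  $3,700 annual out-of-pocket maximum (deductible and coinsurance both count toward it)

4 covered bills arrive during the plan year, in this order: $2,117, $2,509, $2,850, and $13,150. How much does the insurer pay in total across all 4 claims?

$16,926

Bill 1, $2,117: $650 finishes the deductible; $1,467 goes to coinsurance; 40% of $1,467 = $586.80. Cost to member: $1,236.80. OOP to date $1,236.80. Insurer: $2,117 − $1,236.80 = $880.20.
Bill 2, $2,509: deductible already satisfied, so member's share is 40% × $2,509 = $1,003.60. Member owes $1,003.60 (running OOP $2,240.40). Insurer: $2,509 − $1,003.60 = $1,505.40.
Bill 3, $2,850: 40% coinsurance on $2,850 = $1,140. Member pays $1,140; OOP now $3,380.40. Insurer: $2,850 − $1,140 = $1,710.
Bill 4, $13,150: deductible already satisfied, so member's share is 40% × $13,150 = $5,260. Adding that to $3,380.40 gives $8,640.40, past the $3,700 cap; member pays only $3,700 − $3,380.40 = $319.60. Plan pays $13,150 − $319.60 = $12,830.40.
Insurer total = bills − member's total = $20,626 − $3,700 = $16,926.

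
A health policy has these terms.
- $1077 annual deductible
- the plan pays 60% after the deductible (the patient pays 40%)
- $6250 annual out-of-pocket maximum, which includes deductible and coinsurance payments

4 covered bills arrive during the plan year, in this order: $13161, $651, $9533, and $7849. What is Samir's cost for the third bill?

Claim 1 ($13161): deductible takes $1077, $12084 remains; coinsurance $12084 × 40% = $4833.60. Patient pays $5910.60; OOP now $5910.60.
Claim 2 ($651): deductible met; 40% of $651 = $260.40. Patient pays $260.40; OOP now $6171.
Claim 3 ($9533): 40% coinsurance on $9533 = $3813.20. That would push OOP to $9984.20, over the $6250 cap, so patient pays $6250 − $6171 = $79.

$79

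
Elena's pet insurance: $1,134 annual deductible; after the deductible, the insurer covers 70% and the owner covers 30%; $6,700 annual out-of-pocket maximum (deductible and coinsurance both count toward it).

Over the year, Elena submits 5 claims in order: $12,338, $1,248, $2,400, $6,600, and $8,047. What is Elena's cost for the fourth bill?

$1,110.40

Bill 1, $12,338: $1,134 to deductible, leaving $11,204; owner's 30% is $3,361.20. Cost to owner: $4,495.20. OOP to date $4,495.20.
Bill 2, $1,248: deductible already satisfied, so owner's share is 30% × $1,248 = $374.40. Cost to owner: $374.40. OOP to date $4,869.60.
Bill 3, $2,400: 30% coinsurance on $2,400 = $720. Cost to owner: $720. OOP to date $5,589.60.
Bill 4, $6,600: 30% coinsurance on $6,600 = $1,980. Adding that to $5,589.60 gives $7,569.60, past the $6,700 cap; owner pays only $6,700 − $5,589.60 = $1,110.40.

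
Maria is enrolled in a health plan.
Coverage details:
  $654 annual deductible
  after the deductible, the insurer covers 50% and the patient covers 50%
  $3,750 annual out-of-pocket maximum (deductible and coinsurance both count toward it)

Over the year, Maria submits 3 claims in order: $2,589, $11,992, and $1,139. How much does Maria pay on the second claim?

$2,128.50

#1 ($2,589): deductible takes $654, $1,935 remains; patient's 50% is $967.50. Cost to patient: $1,621.50. OOP to date $1,621.50.
#2 ($11,992): deductible already satisfied, so patient's share is 50% × $11,992 = $5,996. OOP would hit $7,617.50 > $3,750, so the cap limits the patient to $3,750 − $1,621.50 = $2,128.50.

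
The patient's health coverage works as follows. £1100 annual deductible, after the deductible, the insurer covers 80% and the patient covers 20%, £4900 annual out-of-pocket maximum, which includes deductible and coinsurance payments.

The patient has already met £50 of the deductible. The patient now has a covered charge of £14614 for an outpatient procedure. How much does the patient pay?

£3762.80

£50 of the £1100 deductible is already met, leaving £1050.
The remaining £13564 (= £14614 − £1050) moves to coinsurance.
Coinsurance: £13564 × 20% = £2712.80.
That puts the patient's cost at £1050 + £2712.80 = £3762.80 before any cap.
Year-to-date out-of-pocket becomes £50 + £3762.80 = £3812.80, still under the £4900 maximum, so no cap applies.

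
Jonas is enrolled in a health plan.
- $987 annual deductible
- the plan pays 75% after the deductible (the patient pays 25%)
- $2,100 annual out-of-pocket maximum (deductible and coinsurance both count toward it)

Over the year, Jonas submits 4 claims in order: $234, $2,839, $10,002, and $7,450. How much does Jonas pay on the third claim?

Claim 1 — $234: all of it applies to the deductible. Patient owes $234 (running OOP $234).
Claim 2 — $2,839: $753 finishes the deductible; $2,086 goes to coinsurance; patient's 25% is $521.50. Cost to patient: $1,274.50. OOP to date $1,508.50.
Claim 3 — $10,002: deductible already satisfied, so patient's share is 25% × $10,002 = $2,500.50. That would push OOP to $4,009, over the $2,100 cap, so patient pays $2,100 − $1,508.50 = $591.50.

$591.50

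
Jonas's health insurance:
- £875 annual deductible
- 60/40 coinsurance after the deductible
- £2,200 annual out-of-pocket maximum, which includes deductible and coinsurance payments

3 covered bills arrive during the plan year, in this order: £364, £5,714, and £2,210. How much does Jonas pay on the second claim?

£1,836

Claim 1 — £364: fully absorbed by the deductible. Cost to patient: £364. OOP to date £364.
Claim 2 — £5,714: £511 to deductible, leaving £5,203; coinsurance £5,203 × 40% = £2,081.20. Claim cost before the cap: £511 + £2,081.20 = £2,592.20. That would push OOP to £2,956.20, over the £2,200 cap, so patient pays £2,200 − £364 = £1,836.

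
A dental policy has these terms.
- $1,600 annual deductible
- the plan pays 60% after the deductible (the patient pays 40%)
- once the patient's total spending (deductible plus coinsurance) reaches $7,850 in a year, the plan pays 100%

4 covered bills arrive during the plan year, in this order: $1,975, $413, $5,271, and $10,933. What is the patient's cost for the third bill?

Claim 1 ($1,975): $1,600 finishes the deductible; $375 goes to coinsurance; patient's 40% is $150. Patient pays $1,750; OOP now $1,750.
Claim 2 ($413): 40% coinsurance on $413 = $165.20. Patient pays $165.20; OOP now $1,915.20.
Claim 3 ($5,271): deductible met; 40% of $5,271 = $2,108.40. Patient pays $2,108.40; OOP now $4,023.60.

$2,108.40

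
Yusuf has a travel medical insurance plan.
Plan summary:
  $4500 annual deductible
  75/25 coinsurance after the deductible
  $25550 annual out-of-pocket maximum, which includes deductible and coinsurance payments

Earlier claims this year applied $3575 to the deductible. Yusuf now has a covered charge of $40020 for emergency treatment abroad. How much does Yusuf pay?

$10698.75

Remaining deductible: $4500 − $3575 = $925.
The remaining $39095 (= $40020 − $925) moves to coinsurance.
25% of $39095 = $9773.75 falls to the traveler.
So the traveler owes $925 + $9773.75 = $10698.75 before any cap.
Year-to-date out-of-pocket becomes $3575 + $10698.75 = $14273.75, still under the $25550 maximum, so no cap applies.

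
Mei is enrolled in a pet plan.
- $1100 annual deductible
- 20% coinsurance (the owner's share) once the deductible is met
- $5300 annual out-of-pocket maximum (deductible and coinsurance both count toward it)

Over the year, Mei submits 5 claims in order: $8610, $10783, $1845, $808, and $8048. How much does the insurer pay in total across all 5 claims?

Claim 1 — $8610: $1100 finishes the deductible; $7510 goes to coinsurance; coinsurance $7510 × 20% = $1502. Owner pays $2602; OOP now $2602. Insurer: $8610 − $2602 = $6008.
Claim 2 — $10783: 20% coinsurance on $10783 = $2156.60. Owner pays $2156.60; OOP now $4758.60. Insurer: $10783 − $2156.60 = $8626.40.
Claim 3 — $1845: 20% coinsurance on $1845 = $369. Owner owes $369 (running OOP $5127.60). Insurer: $1845 − $369 = $1476.
Claim 4 — $808: 20% coinsurance on $808 = $161.60. Owner pays $161.60; OOP now $5289.20. Plan pays $808 − $161.60 = $646.40.
Claim 5 — $8048: deductible met; 20% of $8048 = $1609.60. OOP would hit $6898.80 > $5300, so the cap limits the owner to $5300 − $5289.20 = $10.80. Insurer: $8048 − $10.80 = $8037.20.
Insurer total: $6008 + $8626.40 + $1476 + $646.40 + $8037.20 = $24794.

$24794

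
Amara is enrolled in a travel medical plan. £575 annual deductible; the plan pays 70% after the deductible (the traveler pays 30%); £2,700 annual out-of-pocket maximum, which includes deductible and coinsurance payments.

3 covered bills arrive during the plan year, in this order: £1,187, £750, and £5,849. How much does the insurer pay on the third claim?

Bill 1, £1,187: £575 finishes the deductible; £612 goes to coinsurance; traveler's 30% is £183.60. Cost to traveler: £758.60. OOP to date £758.60. Plan pays £1,187 − £758.60 = £428.40.
Bill 2, £750: deductible met; 30% of £750 = £225. Traveler pays £225; OOP now £983.60. Insurer: £750 − £225 = £525.
Bill 3, £5,849: 30% coinsurance on £5,849 = £1,754.70. Adding that to £983.60 gives £2,738.30, past the £2,700 cap; traveler pays only £2,700 − £983.60 = £1,716.40. Insurer: £5,849 − £1,716.40 = £4,132.60.

£4,132.60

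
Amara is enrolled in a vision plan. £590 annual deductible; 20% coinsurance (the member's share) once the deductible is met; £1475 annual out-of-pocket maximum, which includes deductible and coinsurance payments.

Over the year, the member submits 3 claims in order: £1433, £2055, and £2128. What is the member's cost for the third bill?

Claim 1 — £1433: £590 to deductible, leaving £843; 20% of £843 = £168.60. Member pays £758.60; OOP now £758.60.
Claim 2 — £2055: deductible met; 20% of £2055 = £411. Member pays £411; OOP now £1169.60.
Claim 3 — £2128: deductible met; 20% of £2128 = £425.60. OOP would hit £1595.20 > £1475, so the cap limits the member to £1475 − £1169.60 = £305.40.

£305.40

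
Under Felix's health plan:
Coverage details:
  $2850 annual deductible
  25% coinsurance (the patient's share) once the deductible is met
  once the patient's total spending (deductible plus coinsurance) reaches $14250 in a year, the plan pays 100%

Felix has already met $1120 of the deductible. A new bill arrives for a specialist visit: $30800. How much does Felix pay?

Deductible still to meet: $2850 − $1120 = $1730.
The remaining $29070 (= $30800 − $1730) moves to coinsurance.
25% of $29070 = $7267.50 falls to the patient.
Patient responsibility before any cap: $1730 + $7267.50 = $8997.50.
Year-to-date out-of-pocket becomes $1120 + $8997.50 = $10117.50, still under the $14250 maximum, so no cap applies.

$8997.50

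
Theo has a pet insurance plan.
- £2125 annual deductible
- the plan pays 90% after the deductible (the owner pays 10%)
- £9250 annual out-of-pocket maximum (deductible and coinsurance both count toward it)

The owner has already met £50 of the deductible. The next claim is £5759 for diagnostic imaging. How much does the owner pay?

Remaining deductible: £2125 − £50 = £2075.
After the £2075 deductible portion, £5759 − £2075 = £3684 is subject to coinsurance.
Owner's 10% share of £3684 is £368.40.
That puts the owner's cost at £2075 + £368.40 = £2443.40 before any cap.
Year-to-date out-of-pocket becomes £50 + £2443.40 = £2493.40, still under the £9250 maximum, so no cap applies.

£2443.40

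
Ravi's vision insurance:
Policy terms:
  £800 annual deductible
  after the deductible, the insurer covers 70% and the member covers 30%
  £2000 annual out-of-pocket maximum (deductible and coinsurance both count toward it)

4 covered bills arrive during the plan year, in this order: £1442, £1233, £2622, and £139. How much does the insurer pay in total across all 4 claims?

Bill 1, £1442: £800 to deductible, leaving £642; coinsurance £642 × 30% = £192.60. Cost to member: £992.60. OOP to date £992.60. Insurer: £1442 − £992.60 = £449.40.
Bill 2, £1233: deductible met; 30% of £1233 = £369.90. Member pays £369.90; OOP now £1362.50. Plan pays £1233 − £369.90 = £863.10.
Bill 3, £2622: deductible already satisfied, so member's share is 30% × £2622 = £786.60. OOP would hit £2149.10 > £2000, so the cap limits the member to £2000 − £1362.50 = £637.50. Plan pays £2622 − £637.50 = £1984.50.
Bill 4, £139: 30% coinsurance on £139 = £41.70. Adding that to £2000 gives £2041.70, past the £2000 cap; member pays only £2000 − £2000 = £0. Insurer: £139 − £0 = £139.
Insurer total = bills − member's total = £5436 − £2000 = £3436.

£3436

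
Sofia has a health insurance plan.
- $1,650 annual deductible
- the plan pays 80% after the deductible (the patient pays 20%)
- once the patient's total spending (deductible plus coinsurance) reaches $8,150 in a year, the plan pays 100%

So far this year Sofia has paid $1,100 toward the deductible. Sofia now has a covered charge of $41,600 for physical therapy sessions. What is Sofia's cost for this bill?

$1,100 of the $1,650 deductible is already met, leaving $550.
After the $550 deductible portion, $41,600 − $550 = $41,050 is subject to coinsurance.
Patient's 20% share of $41,050 is $8,210.
Patient responsibility before any cap: $550 + $8,210 = $8,760.
Adding $8,760 to the $1,100 already spent would give $9,860, which exceeds the $8,150 cap; the patient pays just $8,150 − $1,100 = $7,050.

$7,050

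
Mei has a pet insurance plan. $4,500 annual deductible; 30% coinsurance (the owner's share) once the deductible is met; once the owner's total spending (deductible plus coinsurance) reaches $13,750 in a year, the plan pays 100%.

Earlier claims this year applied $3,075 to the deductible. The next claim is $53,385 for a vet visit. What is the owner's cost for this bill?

$10,675

Remaining deductible: $4,500 − $3,075 = $1,425.
After the $1,425 deductible portion, $53,385 − $1,425 = $51,960 is subject to coinsurance.
30% of $51,960 = $15,588 falls to the owner.
That puts the owner's cost at $1,425 + $15,588 = $17,013 before any cap.
Year-to-date out-of-pocket would reach $3,075 + $17,013 = $20,088, above the $13,750 maximum, so the owner pays only $13,750 − $3,075 = $10,675.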